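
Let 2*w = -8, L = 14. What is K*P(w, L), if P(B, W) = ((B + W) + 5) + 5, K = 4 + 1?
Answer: 100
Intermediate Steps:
w = -4 (w = (1/2)*(-8) = -4)
K = 5
P(B, W) = 10 + B + W (P(B, W) = (5 + B + W) + 5 = 10 + B + W)
K*P(w, L) = 5*(10 - 4 + 14) = 5*20 = 100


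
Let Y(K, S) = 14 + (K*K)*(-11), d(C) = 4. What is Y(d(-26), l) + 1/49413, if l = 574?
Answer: -8004905/49413 ≈ -162.00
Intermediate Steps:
Y(K, S) = 14 - 11*K**2 (Y(K, S) = 14 + K**2*(-11) = 14 - 11*K**2)
Y(d(-26), l) + 1/49413 = (14 - 11*4**2) + 1/49413 = (14 - 11*16) + 1/49413 = (14 - 176) + 1/49413 = -162 + 1/49413 = -8004905/49413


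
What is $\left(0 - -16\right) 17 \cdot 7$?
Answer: $1904$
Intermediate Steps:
$\left(0 - -16\right) 17 \cdot 7 = \left(0 + 16\right) 17 \cdot 7 = 16 \cdot 17 \cdot 7 = 272 \cdot 7 = 1904$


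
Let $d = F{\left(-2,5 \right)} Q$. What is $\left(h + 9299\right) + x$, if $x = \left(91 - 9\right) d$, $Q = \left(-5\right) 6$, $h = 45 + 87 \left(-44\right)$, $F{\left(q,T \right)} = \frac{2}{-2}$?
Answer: $7976$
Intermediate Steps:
$F{\left(q,T \right)} = -1$ ($F{\left(q,T \right)} = 2 \left(- \frac{1}{2}\right) = -1$)
$h = -3783$ ($h = 45 - 3828 = -3783$)
$Q = -30$
$d = 30$ ($d = \left(-1\right) \left(-30\right) = 30$)
$x = 2460$ ($x = \left(91 - 9\right) 30 = 82 \cdot 30 = 2460$)
$\left(h + 9299\right) + x = \left(-3783 + 9299\right) + 2460 = 5516 + 2460 = 7976$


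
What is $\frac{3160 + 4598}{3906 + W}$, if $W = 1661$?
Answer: $\frac{7758}{5567} \approx 1.3936$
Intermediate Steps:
$\frac{3160 + 4598}{3906 + W} = \frac{3160 + 4598}{3906 + 1661} = \frac{7758}{5567}$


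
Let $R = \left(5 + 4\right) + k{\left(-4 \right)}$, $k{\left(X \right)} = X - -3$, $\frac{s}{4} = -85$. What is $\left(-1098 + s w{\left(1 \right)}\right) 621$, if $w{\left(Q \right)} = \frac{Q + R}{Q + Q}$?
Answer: $-1631988$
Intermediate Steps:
$s = -340$ ($s = 4 \left(-85\right) = -340$)
$k{\left(X \right)} = 3 + X$ ($k{\left(X \right)} = X + 3 = 3 + X$)
$R = 8$ ($R = \left(5 + 4\right) + \left(3 - 4\right) = 9 - 1 = 8$)
$w{\left(Q \right)} = \frac{8 + Q}{2 Q}$ ($w{\left(Q \right)} = \frac{Q + 8}{Q + Q} = \frac{8 + Q}{2 Q}$)
$\left(-1098 + s w{\left(1 \right)}\right) 621 = \left(-1098 - 340 \frac{8 + 1}{2 \cdot 1}\right) 621 = \left(-1098 - 340 \cdot \frac{1}{2} \cdot 1 \cdot 9\right) 621 = \left(-1098 - 1530\right) 621 = \left(-2628\right) 621 = -1631988$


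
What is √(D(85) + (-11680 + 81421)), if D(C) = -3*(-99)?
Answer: 3*√7782 ≈ 264.65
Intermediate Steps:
D(C) = 297
√(D(85) + (-11680 + 81421)) = √(297 + (-11680 + 81421)) = √(297 + 69741) = √70038 = 3*√7782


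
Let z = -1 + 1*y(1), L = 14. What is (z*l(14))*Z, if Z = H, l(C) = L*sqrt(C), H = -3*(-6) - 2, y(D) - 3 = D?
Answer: 672*sqrt(14) ≈ 2514.4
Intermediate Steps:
y(D) = 3 + D
H = 16 (H = 18 - 2 = 16)
l(C) = 14*sqrt(C)
z = 3 (z = -1 + 1*(3 + 1) = -1 + 1*4 = -1 + 4 = 3)
Z = 16
(z*l(14))*Z = (3*(14*sqrt(14)))*16 = (42*sqrt(14))*16 = 672*sqrt(14)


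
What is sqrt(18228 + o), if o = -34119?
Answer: I*sqrt(15891) ≈ 126.06*I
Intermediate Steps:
sqrt(18228 + o) = sqrt(18228 - 34119) = sqrt(-15891) = I*sqrt(15891)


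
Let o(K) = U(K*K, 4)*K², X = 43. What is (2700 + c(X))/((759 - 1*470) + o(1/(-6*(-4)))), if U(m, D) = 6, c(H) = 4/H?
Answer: 11145984/1193035 ≈ 9.3425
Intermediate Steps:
o(K) = 6*K²
(2700 + c(X))/((759 - 1*470) + o(1/(-6*(-4)))) = (2700 + 4/43)/((759 - 1*470) + 6*(1/(-6*(-4)))²) = (2700 + 4*(1/43))/((759 - 470) + 6*(1/24)²) = (2700 + 4/43)/(289 + 6*(1/24)²) = 116104/(43*(289 + 6*(1/576))) = 116104/(43*(289 + 1/96)) = 116104/(43*(27745/96)) = (116104/43)*(96/27745) = 11145984/1193035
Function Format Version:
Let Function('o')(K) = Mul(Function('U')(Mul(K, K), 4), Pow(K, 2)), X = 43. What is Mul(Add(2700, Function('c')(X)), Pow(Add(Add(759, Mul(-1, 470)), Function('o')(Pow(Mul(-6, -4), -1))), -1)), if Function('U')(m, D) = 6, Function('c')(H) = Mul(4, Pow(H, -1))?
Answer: Rational(11145984, 1193035) ≈ 9.3425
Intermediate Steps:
Function('o')(K) = Mul(6, Pow(K, 2))
Mul(Add(2700, Function('c')(X)), Pow(Add(Add(759, Mul(-1, 470)), Function('o')(Pow(Mul(-6, -4), -1))), -1)) = Mul(Add(2700, Mul(4, Pow(43, -1))), Pow(Add(Add(759, Mul(-1, 470)), Mul(6, Pow(Pow(Mul(-6, -4), -1), 2))), -1)) = Mul(Add(2700, Mul(4, Rational(1, 43))), Pow(Add(Add(759, -470), Mul(6, Pow(Pow(24, -1), 2))), -1)) = Mul(Add(2700, Rational(4, 43)), Pow(Add(289, Mul(6, Pow(Rational(1, 24), 2))), -1)) = Mul(Rational(116104, 43), Pow(Add(289, Mul(6, Rational(1, 576))), -1)) = Mul(Rational(116104, 43), Pow(Add(289, Rational(1, 96)), -1)) = Mul(Rational(116104, 43), Pow(Rational(27745, 96), -1)) = Mul(Rational(116104, 43), Rational(96, 27745)) = Rational(11145984, 1193035)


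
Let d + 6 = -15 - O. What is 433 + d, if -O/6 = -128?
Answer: -356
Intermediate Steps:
O = 768 (O = -6*(-128) = 768)
d = -789 (d = -6 + (-15 - 1*768) = -6 + (-15 - 768) = -6 - 783 = -789)
433 + d = 433 - 789 = -356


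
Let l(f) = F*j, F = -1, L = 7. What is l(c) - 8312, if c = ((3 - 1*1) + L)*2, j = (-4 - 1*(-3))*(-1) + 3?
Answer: -8316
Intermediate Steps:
j = 4 (j = (-4 + 3)*(-1) + 3 = -1*(-1) + 3 = 1 + 3 = 4)
c = 18 (c = ((3 - 1*1) + 7)*2 = ((3 - 1) + 7)*2 = (2 + 7)*2 = 9*2 = 18)
l(f) = -4 (l(f) = -1*4 = -4)
l(c) - 8312 = -4 - 8312 = -8316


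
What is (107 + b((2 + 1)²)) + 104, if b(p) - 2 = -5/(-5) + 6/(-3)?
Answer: 212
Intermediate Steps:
b(p) = 1 (b(p) = 2 + (-5/(-5) + 6/(-3)) = 2 + (-5*(-⅕) + 6*(-⅓)) = 2 + (1 - 2) = 2 - 1 = 1)
(107 + b((2 + 1)²)) + 104 = (107 + 1) + 104 = 108 + 104 = 212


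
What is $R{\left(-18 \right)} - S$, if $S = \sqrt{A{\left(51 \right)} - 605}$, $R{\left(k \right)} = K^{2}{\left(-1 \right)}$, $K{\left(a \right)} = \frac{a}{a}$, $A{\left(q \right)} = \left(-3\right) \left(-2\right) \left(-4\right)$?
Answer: $1 - i \sqrt{629} \approx 1.0 - 25.08 i$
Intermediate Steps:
$A{\left(q \right)} = -24$ ($A{\left(q \right)} = 6 \left(-4\right) = -24$)
$K{\left(a \right)} = 1$
$R{\left(k \right)} = 1$ ($R{\left(k \right)} = 1^{2} = 1$)
$S = i \sqrt{629}$ ($S = \sqrt{-24 - 605} = \sqrt{-629} = i \sqrt{629} \approx 25.08 i$)
$R{\left(-18 \right)} - S = 1 - i \sqrt{629}$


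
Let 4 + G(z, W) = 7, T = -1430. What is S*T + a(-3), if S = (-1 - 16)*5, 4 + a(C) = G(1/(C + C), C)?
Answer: 121549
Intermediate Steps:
G(z, W) = 3 (G(z, W) = -4 + 7 = 3)
a(C) = -1 (a(C) = -4 + 3 = -1)
S = -85 (S = -17*5 = -85)
S*T + a(-3) = -85*(-1430) - 1 = 121550 - 1 = 121549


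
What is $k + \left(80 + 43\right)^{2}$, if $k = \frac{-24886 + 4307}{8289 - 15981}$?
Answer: $\frac{116392847}{7692} \approx 15132.0$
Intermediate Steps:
$k = \frac{20579}{7692}$ ($k = - \frac{20579}{-7692} = \left(-20579\right) \left(- \frac{1}{7692}\right) = \frac{20579}{7692} \approx 2.6754$)
$k + \left(80 + 43\right)^{2} = \frac{20579}{7692} + \left(80 + 43\right)^{2} = \frac{20579}{7692} + 123^{2} = \frac{20579}{7692} + 15129 = \frac{116392847}{7692}$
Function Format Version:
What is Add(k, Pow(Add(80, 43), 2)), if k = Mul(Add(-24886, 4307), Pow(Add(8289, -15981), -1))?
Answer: Rational(116392847, 7692) ≈ 15132.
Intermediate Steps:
k = Rational(20579, 7692) (k = Mul(-20579, Pow(-7692, -1)) = Mul(-20579, Rational(-1, 7692)) = Rational(20579, 7692) ≈ 2.6754)
Add(k, Pow(Add(80, 43), 2)) = Add(Rational(20579, 7692), Pow(Add(80, 43), 2)) = Add(Rational(20579, 7692), Pow(123, 2)) = Add(Rational(20579, 7692), 15129) = Rational(116392847, 7692)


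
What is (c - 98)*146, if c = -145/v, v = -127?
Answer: -1795946/127 ≈ -14141.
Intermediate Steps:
c = 145/127 (c = -145/(-127) = -145*(-1/127) = 145/127 ≈ 1.1417)
(c - 98)*146 = (145/127 - 98)*146 = -12301/127*146 = -1795946/127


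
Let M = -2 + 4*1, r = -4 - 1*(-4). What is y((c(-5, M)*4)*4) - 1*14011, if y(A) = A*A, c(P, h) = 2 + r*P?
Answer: -12987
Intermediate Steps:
r = 0 (r = -4 + 4 = 0)
M = 2 (M = -2 + 4 = 2)
c(P, h) = 2 (c(P, h) = 2 + 0*P = 2 + 0 = 2)
y(A) = A²
y((c(-5, M)*4)*4) - 1*14011 = ((2*4)*4)² - 1*14011 = (8*4)² - 14011 = 32² - 14011 = 1024 - 14011 = -12987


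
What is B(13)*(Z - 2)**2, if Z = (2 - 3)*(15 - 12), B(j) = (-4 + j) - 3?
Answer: 150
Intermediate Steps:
B(j) = -7 + j
Z = -3 (Z = -1*3 = -3)
B(13)*(Z - 2)**2 = (-7 + 13)*(-3 - 2)**2 = 6*(-5)**2 = 6*25 = 150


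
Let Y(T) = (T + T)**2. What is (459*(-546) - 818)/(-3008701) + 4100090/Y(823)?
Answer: 6508576811801/4075760879258 ≈ 1.5969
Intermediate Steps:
Y(T) = 4*T**2 (Y(T) = (2*T)**2 = 4*T**2)
(459*(-546) - 818)/(-3008701) + 4100090/Y(823) = (459*(-546) - 818)/(-3008701) + 4100090/((4*823**2)) = (-250614 - 818)*(-1/3008701) + 4100090/((4*677329)) = -251432*(-1/3008701) + 4100090/2709316 = 251432/3008701 + 4100090*(1/2709316) = 251432/3008701 + 2050045/1354658 = 6508576811801/4075760879258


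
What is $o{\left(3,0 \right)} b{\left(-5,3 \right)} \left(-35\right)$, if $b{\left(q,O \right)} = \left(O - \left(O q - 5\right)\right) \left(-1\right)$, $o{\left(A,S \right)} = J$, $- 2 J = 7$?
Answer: $- \frac{5635}{2} \approx -2817.5$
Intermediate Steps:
$J = - \frac{7}{2}$ ($J = \left(- \frac{1}{2}\right) 7 = - \frac{7}{2} \approx -3.5$)
$o{\left(A,S \right)} = - \frac{7}{2}$
$b{\left(q,O \right)} = -5 - O + O q$ ($b{\left(q,O \right)} = \left(O - \left(-5 + O q\right)\right) \left(-1\right) = \left(5 + O - O q\right) \left(-1\right) = -5 - O + O q$)
$o{\left(3,0 \right)} b{\left(-5,3 \right)} \left(-35\right) = - \frac{7 \left(-5 - 3 + 3 \left(-5\right)\right)}{2} \left(-35\right) = - \frac{7 \left(-5 - 3 - 15\right)}{2} \left(-35\right) = \left(- \frac{7}{2}\right) \left(-23\right) \left(-35\right) = \frac{161}{2} \left(-35\right) = - \frac{5635}{2}$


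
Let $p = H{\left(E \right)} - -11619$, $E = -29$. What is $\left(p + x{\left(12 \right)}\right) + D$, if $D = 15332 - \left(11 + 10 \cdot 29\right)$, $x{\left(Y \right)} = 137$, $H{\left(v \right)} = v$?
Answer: $26758$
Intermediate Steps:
$p = 11590$ ($p = -29 - -11619 = -29 + 11619 = 11590$)
$D = 15031$ ($D = 15332 - \left(11 + 290\right) = 15332 - 301 = 15031$)
$\left(p + x{\left(12 \right)}\right) + D = \left(11590 + 137\right) + 15031 = 11727 + 15031 = 26758$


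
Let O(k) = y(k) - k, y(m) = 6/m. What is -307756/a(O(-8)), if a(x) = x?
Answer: -1231024/29 ≈ -42449.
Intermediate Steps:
O(k) = -k + 6/k (O(k) = 6/k - k = -k + 6/k)
-307756/a(O(-8)) = -307756/(-1*(-8) + 6/(-8)) = -307756/(8 + 6*(-⅛)) = -307756/(8 - ¾) = -307756/29/4 = -307756*4/29 = -1231024/29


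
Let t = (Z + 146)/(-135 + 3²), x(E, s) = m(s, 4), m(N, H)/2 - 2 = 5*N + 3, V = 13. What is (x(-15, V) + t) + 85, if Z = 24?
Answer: 14090/63 ≈ 223.65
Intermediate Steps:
m(N, H) = 10 + 10*N (m(N, H) = 4 + 2*(5*N + 3) = 4 + 2*(3 + 5*N) = 4 + (6 + 10*N) = 10 + 10*N)
x(E, s) = 10 + 10*s
t = -85/63 (t = (24 + 146)/(-135 + 3²) = 170/(-135 + 9) = 170/(-126) = 170*(-1/126) = -85/63 ≈ -1.3492)
(x(-15, V) + t) + 85 = ((10 + 10*13) - 85/63) + 85 = ((10 + 130) - 85/63) + 85 = (140 - 85/63) + 85 = 8735/63 + 85 = 14090/63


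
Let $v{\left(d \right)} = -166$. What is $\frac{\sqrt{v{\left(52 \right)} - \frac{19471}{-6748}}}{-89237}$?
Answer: $- \frac{13 i \sqrt{10987431}}{301085638} \approx - 0.00014312 i$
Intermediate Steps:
$\frac{\sqrt{v{\left(52 \right)} - \frac{19471}{-6748}}}{-89237} = \frac{\sqrt{-166 - \frac{19471}{-6748}}}{-89237} = \sqrt{-166 - - \frac{19471}{6748}} \left(- \frac{1}{89237}\right) = \sqrt{-166 + \frac{19471}{6748}} \left(- \frac{1}{89237}\right) = \sqrt{- \frac{1100697}{6748}} \left(- \frac{1}{89237}\right) = \frac{13 i \sqrt{10987431}}{3374} \left(- \frac{1}{89237}\right) = - \frac{13 i \sqrt{10987431}}{301085638}$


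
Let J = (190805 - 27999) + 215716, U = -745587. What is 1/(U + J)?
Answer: -1/367065 ≈ -2.7243e-6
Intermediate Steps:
J = 378522 (J = 162806 + 215716 = 378522)
1/(U + J) = 1/(-745587 + 378522) = 1/(-367065) = -1/367065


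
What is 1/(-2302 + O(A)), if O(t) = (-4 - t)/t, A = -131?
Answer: -131/301689 ≈ -0.00043422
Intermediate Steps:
O(t) = (-4 - t)/t
1/(-2302 + O(A)) = 1/(-2302 + (-4 - 1*(-131))/(-131)) = 1/(-2302 - (-4 + 131)/131) = 1/(-2302 - 1/131*127) = 1/(-2302 - 127/131) = 1/(-301689/131) = -131/301689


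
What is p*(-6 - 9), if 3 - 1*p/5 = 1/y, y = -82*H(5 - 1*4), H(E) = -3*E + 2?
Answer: -18375/82 ≈ -224.09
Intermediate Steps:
H(E) = 2 - 3*E
y = 82 (y = -82*(2 - 3*(5 - 1*4)) = -82*(2 - 3*(5 - 4)) = -82*(2 - 3*1) = -82*(2 - 3) = -82*(-1) = 82)
p = 1225/82 (p = 15 - 5/82 = 1225/82 ≈ 14.939)
p*(-6 - 9) = 1225*(-6 - 9)/82 = (1225/82)*(-15) = -18375/82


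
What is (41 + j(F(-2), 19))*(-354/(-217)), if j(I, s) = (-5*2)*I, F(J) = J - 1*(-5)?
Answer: 3894/217 ≈ 17.945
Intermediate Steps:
F(J) = 5 + J (F(J) = J + 5 = 5 + J)
j(I, s) = -10*I
(41 + j(F(-2), 19))*(-354/(-217)) = (41 - 10*(5 - 2))*(-354/(-217)) = (41 - 10*3)*(-354*(-1/217)) = (41 - 30)*(354/217) = 11*(354/217) = 3894/217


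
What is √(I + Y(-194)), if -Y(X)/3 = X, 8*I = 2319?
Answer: 15*√62/4 ≈ 29.528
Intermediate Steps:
I = 2319/8 (I = (⅛)*2319 = 2319/8 ≈ 289.88)
Y(X) = -3*X
√(I + Y(-194)) = √(2319/8 - 3*(-194)) = √(2319/8 + 582) = √(6975/8) = 15*√62/4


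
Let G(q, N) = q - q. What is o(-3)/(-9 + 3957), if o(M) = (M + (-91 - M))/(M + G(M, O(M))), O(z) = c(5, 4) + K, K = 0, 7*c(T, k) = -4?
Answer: 13/1692 ≈ 0.0076832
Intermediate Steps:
c(T, k) = -4/7 (c(T, k) = (⅐)*(-4) = -4/7)
O(z) = -4/7 (O(z) = -4/7 + 0 = -4/7)
G(q, N) = 0
o(M) = -91/M (o(M) = (M + (-91 - M))/(M + 0) = -91/M)
o(-3)/(-9 + 3957) = (-91/(-3))/(-9 + 3957) = -91*(-⅓)/3948 = (91/3)*(1/3948) = 13/1692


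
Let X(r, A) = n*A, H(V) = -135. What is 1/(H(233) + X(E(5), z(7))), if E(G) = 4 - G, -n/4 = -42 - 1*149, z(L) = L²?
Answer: 1/37301 ≈ 2.6809e-5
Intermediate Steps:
n = 764 (n = -4*(-42 - 1*149) = -4*(-42 - 149) = -4*(-191) = 764)
X(r, A) = 764*A
1/(H(233) + X(E(5), z(7))) = 1/(-135 + 764*7²) = 1/(-135 + 764*49) = 1/(-135 + 37436) = 1/37301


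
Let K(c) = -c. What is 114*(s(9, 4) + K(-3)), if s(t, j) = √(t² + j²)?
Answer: 342 + 114*√97 ≈ 1464.8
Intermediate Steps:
s(t, j) = √(j² + t²)
114*(s(9, 4) + K(-3)) = 114*(√(4² + 9²) - 1*(-3)) = 114*(√(16 + 81) + 3) = 114*(√97 + 3) = 114*(3 + √97) = 342 + 114*√97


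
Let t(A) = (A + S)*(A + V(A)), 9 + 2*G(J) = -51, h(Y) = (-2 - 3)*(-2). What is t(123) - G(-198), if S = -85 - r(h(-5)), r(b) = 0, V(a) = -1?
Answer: 4666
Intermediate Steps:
h(Y) = 10 (h(Y) = -5*(-2) = 10)
G(J) = -30 (G(J) = -9/2 + (½)*(-51) = -9/2 - 51/2 = -30)
S = -85 (S = -85 - 1*0 = -85 + 0 = -85)
t(A) = (-1 + A)*(-85 + A) (t(A) = (A - 85)*(A - 1) = (-85 + A)*(-1 + A) = (-1 + A)*(-85 + A))
t(123) - G(-198) = (85 + 123² - 86*123) - 1*(-30) = (85 + 15129 - 10578) + 30 = 4636 + 30 = 4666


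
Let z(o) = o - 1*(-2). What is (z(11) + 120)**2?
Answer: 17689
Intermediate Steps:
z(o) = 2 + o (z(o) = o + 2 = 2 + o)
(z(11) + 120)**2 = ((2 + 11) + 120)**2 = (13 + 120)**2 = 133**2 = 17689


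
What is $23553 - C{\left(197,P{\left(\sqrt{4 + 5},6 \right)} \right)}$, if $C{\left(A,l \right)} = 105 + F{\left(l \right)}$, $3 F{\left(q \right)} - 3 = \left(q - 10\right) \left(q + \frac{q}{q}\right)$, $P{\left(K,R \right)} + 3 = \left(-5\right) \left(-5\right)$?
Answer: $23355$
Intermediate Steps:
$P{\left(K,R \right)} = 22$ ($P{\left(K,R \right)} = -3 - -25 = -3 + 25 = 22$)
$F{\left(q \right)} = 1 + \frac{\left(1 + q\right) \left(-10 + q\right)}{3}$ ($F{\left(q \right)} = 1 + \frac{\left(q - 10\right) \left(q + \frac{q}{q}\right)}{3} = 1 + \frac{\left(-10 + q\right) \left(q + 1\right)}{3} = 1 + \frac{\left(-10 + q\right) \left(1 + q\right)}{3} = 1 + \frac{\left(1 + q\right) \left(-10 + q\right)}{3}$)
$C{\left(A,l \right)} = \frac{308}{3} - 3 l + \frac{l^{2}}{3}$ ($C{\left(A,l \right)} = 105 - \left(\frac{7}{3} + 3 l - \frac{l^{2}}{3}\right) = \frac{308}{3} - 3 l + \frac{l^{2}}{3}$)
$23553 - C{\left(197,P{\left(\sqrt{4 + 5},6 \right)} \right)} = 23553 - \left(\frac{308}{3} - 66 + \frac{22^{2}}{3}\right) = 23553 - \left(\frac{308}{3} - 66 + \frac{1}{3} \cdot 484\right) = 23553 - \left(\frac{308}{3} - 66 + \frac{484}{3}\right) = 23553 - 198 = 23355$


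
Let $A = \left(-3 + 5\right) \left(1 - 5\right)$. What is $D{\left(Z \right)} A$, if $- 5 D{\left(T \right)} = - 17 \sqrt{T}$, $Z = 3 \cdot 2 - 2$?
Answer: $- \frac{272}{5} \approx -54.4$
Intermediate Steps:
$Z = 4$ ($Z = 6 - 2 = 4$)
$D{\left(T \right)} = \frac{17 \sqrt{T}}{5}$ ($D{\left(T \right)} = - \frac{\left(-17\right) \sqrt{T}}{5} = \frac{17 \sqrt{T}}{5}$)
$A = -8$ ($A = 2 \left(-4\right) = -8$)
$D{\left(Z \right)} A = \frac{17 \sqrt{4}}{5} \left(-8\right) = \frac{17}{5} \cdot 2 \left(-8\right) = \frac{34}{5} \left(-8\right) = - \frac{272}{5}$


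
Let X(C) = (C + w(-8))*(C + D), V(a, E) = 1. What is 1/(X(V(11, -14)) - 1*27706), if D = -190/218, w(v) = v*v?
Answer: -109/3019044 ≈ -3.6104e-5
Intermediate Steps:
w(v) = v²
D = -95/109 (D = -190*1/218 = -95/109 ≈ -0.87156)
X(C) = (64 + C)*(-95/109 + C) (X(C) = (C + (-8)²)*(C - 95/109) = (C + 64)*(-95/109 + C) = (64 + C)*(-95/109 + C))
1/(X(V(11, -14)) - 1*27706) = 1/((-6080/109 + 1² + (6881/109)*1) - 1*27706) = 1/((-6080/109 + 1 + 6881/109) - 27706) = 1/(910/109 - 27706) = 1/(-3019044/109) = -109/3019044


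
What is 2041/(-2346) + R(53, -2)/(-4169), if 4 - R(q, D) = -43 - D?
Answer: -8614499/9780474 ≈ -0.88078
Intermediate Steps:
R(q, D) = 47 + D (R(q, D) = 4 - (-43 - D) = 4 + (43 + D) = 47 + D)
2041/(-2346) + R(53, -2)/(-4169) = 2041/(-2346) + (47 - 2)/(-4169) = 2041*(-1/2346) + 45*(-1/4169) = -2041/2346 - 45/4169 = -8614499/9780474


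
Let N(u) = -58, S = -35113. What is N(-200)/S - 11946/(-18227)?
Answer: 38228824/58182241 ≈ 0.65705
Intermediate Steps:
N(-200)/S - 11946/(-18227) = -58/(-35113) - 11946/(-18227) = -58*(-1/35113) - 11946*(-1/18227) = 58/35113 + 1086/1657 = 38228824/58182241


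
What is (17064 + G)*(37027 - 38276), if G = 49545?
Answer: -83194641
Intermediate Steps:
(17064 + G)*(37027 - 38276) = (17064 + 49545)*(37027 - 38276) = 66609*(-1249) = -83194641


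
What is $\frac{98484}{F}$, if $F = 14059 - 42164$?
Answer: $- \frac{98484}{28105} \approx -3.5041$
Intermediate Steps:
$F = -28105$
$\frac{98484}{F} = \frac{98484}{-28105} = 98484 \left(- \frac{1}{28105}\right) = - \frac{98484}{28105}$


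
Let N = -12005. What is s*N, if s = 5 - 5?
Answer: 0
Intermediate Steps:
s = 0
s*N = 0*(-12005) = 0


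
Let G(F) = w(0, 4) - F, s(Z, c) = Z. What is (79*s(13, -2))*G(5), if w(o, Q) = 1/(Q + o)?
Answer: -19513/4 ≈ -4878.3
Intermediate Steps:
G(F) = ¼ - F (G(F) = 1/(4 + 0) - F = 1/4 - F = ¼ - F)
(79*s(13, -2))*G(5) = (79*13)*(¼ - 1*5) = 1027*(¼ - 5) = 1027*(-19/4) = -19513/4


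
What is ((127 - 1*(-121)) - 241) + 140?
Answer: 147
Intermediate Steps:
((127 - 1*(-121)) - 241) + 140 = ((127 + 121) - 241) + 140 = (248 - 241) + 140 = 7 + 140 = 147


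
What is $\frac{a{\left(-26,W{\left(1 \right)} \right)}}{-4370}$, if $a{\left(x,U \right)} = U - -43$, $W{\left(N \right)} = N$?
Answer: $- \frac{22}{2185} \approx -0.010069$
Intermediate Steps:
$a{\left(x,U \right)} = 43 + U$ ($a{\left(x,U \right)} = U + 43 = 43 + U$)
$\frac{a{\left(-26,W{\left(1 \right)} \right)}}{-4370} = \frac{43 + 1}{-4370} = 44 \left(- \frac{1}{4370}\right) = - \frac{22}{2185}$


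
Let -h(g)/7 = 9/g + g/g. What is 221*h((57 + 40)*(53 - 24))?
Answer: -4365634/2813 ≈ -1551.9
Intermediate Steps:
h(g) = -7 - 63/g (h(g) = -7*(9/g + g/g) = -7*(9/g + 1) = -7*(1 + 9/g) = -7 - 63/g)
221*h((57 + 40)*(53 - 24)) = 221*(-7 - 63*1/((53 - 24)*(57 + 40))) = 221*(-7 - 63/(97*29)) = 221*(-7 - 63/2813) = 221*(-19754/2813) = -4365634/2813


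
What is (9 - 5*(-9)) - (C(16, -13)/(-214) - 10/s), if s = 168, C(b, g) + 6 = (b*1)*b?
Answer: 496387/8988 ≈ 55.228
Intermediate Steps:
C(b, g) = -6 + b² (C(b, g) = -6 + (b*1)*b = -6 + b*b = -6 + b²)
(9 - 5*(-9)) - (C(16, -13)/(-214) - 10/s) = (9 - 5*(-9)) - ((-6 + 16²)/(-214) - 10/168) = (9 + 45) - ((-6 + 256)*(-1/214) - 10*1/168) = 54 - (250*(-1/214) - 5/84) = 54 - (-125/107 - 5/84) = 54 - 1*(-11035/8988) = 54 + 11035/8988 = 496387/8988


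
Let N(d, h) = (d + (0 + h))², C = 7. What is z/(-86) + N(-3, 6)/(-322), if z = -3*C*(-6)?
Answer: -20673/13846 ≈ -1.4931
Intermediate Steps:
N(d, h) = (d + h)²
z = 126 (z = -3*7*(-6) = -21*(-6) = 126)
z/(-86) + N(-3, 6)/(-322) = 126/(-86) + (-3 + 6)²/(-322) = 126*(-1/86) + 3²*(-1/322) = -63/43 + 9*(-1/322) = -63/43 - 9/322 = -20673/13846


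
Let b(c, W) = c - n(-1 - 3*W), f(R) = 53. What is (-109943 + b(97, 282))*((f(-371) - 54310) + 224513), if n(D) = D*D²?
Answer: 103436577197712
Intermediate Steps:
n(D) = D³
b(c, W) = c - (-1 - 3*W)³
(-109943 + b(97, 282))*((f(-371) - 54310) + 224513) = (-109943 + (97 + (1 + 3*282)³))*((53 - 54310) + 224513) = (-109943 + (97 + (1 + 846)³))*(-54257 + 224513) = (-109943 + (97 + 847³))*170256 = (-109943 + (97 + 607645423))*170256 = (-109943 + 607645520)*170256 = 607535577*170256 = 103436577197712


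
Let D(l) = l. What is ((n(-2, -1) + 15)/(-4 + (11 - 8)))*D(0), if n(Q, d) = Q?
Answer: 0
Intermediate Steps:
((n(-2, -1) + 15)/(-4 + (11 - 8)))*D(0) = ((-2 + 15)/(-4 + (11 - 8)))*0 = (13/(-4 + 3))*0 = (13/(-1))*0 = (13*(-1))*0 = -13*0 = 0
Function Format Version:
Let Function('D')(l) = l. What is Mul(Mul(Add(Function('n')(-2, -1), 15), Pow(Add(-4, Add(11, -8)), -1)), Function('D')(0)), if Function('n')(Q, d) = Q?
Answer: 0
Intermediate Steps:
Mul(Mul(Add(Function('n')(-2, -1), 15), Pow(Add(-4, Add(11, -8)), -1)), Function('D')(0)) = Mul(Mul(Add(-2, 15), Pow(Add(-4, Add(11, -8)), -1)), 0) = Mul(Mul(13, Pow(Add(-4, 3), -1)), 0) = Mul(Mul(13, Pow(-1, -1)), 0) = Mul(Mul(13, -1), 0) = Mul(-13, 0) = 0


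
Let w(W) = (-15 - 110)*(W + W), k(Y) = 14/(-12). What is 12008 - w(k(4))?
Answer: 35149/3 ≈ 11716.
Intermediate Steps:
k(Y) = -7/6 (k(Y) = 14*(-1/12) = -7/6)
w(W) = -250*W
12008 - w(k(4)) = 12008 - (-250)*(-7)/6 = 12008 - 1*875/3 = 12008 - 875/3 = 35149/3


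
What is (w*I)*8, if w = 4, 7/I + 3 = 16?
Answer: 224/13 ≈ 17.231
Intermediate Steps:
I = 7/13 (I = 7/(-3 + 16) = 7/13 ≈ 0.53846)
(w*I)*8 = (4*(7/13))*8 = (28/13)*8 = 224/13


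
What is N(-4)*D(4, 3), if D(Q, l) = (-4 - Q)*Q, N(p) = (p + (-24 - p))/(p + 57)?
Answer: 768/53 ≈ 14.491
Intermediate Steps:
N(p) = -24/(57 + p)
D(Q, l) = Q*(-4 - Q)
N(-4)*D(4, 3) = (-24/(57 - 4))*(-1*4*(4 + 4)) = (-24/53)*(-1*4*8) = -24*1/53*(-32) = -24/53*(-32) = 768/53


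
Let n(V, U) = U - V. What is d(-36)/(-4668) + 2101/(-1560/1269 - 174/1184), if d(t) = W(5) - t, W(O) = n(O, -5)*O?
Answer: -111633730987/73126554 ≈ -1526.6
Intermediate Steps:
W(O) = O*(-5 - O) (W(O) = (-5 - O)*O = O*(-5 - O))
d(t) = -50 - t (d(t) = -1*5*(5 + 5) - t = -1*5*10 - t = -50 - t)
d(-36)/(-4668) + 2101/(-1560/1269 - 174/1184) = (-50 - 1*(-36))/(-4668) + 2101/(-1560/1269 - 174/1184) = (-50 + 36)*(-1/4668) + 2101/(-1560*1/1269 - 174*1/1184) = -14*(-1/4668) + 2101/(-520/423 - 87/592) = 7/2334 + 2101/(-344641/250416) = 7/2334 + 2101*(-250416/344641) = 7/2334 - 47829456/31331 = -111633730987/73126554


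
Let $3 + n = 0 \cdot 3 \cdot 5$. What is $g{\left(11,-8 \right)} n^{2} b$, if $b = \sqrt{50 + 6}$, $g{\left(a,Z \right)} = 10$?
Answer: $180 \sqrt{14} \approx 673.5$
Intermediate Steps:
$n = -3$ ($n = -3 + 0 \cdot 3 \cdot 5 = -3 + 0 \cdot 5 = -3 + 0 = -3$)
$b = 2 \sqrt{14}$ ($b = \sqrt{56} = 2 \sqrt{14} \approx 7.4833$)
$g{\left(11,-8 \right)} n^{2} b = 10 \left(-3\right)^{2} \cdot 2 \sqrt{14} = 10 \cdot 9 \cdot 2 \sqrt{14} = 90 \cdot 2 \sqrt{14} = 180 \sqrt{14}$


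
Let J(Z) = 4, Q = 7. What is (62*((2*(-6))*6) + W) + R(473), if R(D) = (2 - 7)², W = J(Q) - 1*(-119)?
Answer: -4316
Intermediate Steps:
W = 123 (W = 4 - 1*(-119) = 4 + 119 = 123)
R(D) = 25 (R(D) = (-5)² = 25)
(62*((2*(-6))*6) + W) + R(473) = (62*((2*(-6))*6) + 123) + 25 = (62*(-12*6) + 123) + 25 = (62*(-72) + 123) + 25 = (-4464 + 123) + 25 = -4341 + 25 = -4316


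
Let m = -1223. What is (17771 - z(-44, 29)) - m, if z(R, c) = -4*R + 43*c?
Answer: 17571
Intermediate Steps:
(17771 - z(-44, 29)) - m = (17771 - (-4*(-44) + 43*29)) - 1*(-1223) = (17771 - (176 + 1247)) + 1223 = (17771 - 1*1423) + 1223 = (17771 - 1423) + 1223 = 16348 + 1223 = 17571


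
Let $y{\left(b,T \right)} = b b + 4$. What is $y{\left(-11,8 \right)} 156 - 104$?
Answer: $19396$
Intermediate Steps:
$y{\left(b,T \right)} = 4 + b^{2}$ ($y{\left(b,T \right)} = b^{2} + 4 = 4 + b^{2}$)
$y{\left(-11,8 \right)} 156 - 104 = \left(4 + \left(-11\right)^{2}\right) 156 - 104 = \left(4 + 121\right) 156 - 104 = 125 \cdot 156 - 104 = 19500 - 104 = 19396$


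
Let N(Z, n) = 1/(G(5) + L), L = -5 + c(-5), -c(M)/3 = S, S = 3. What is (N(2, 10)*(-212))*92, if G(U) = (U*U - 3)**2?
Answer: -9752/235 ≈ -41.498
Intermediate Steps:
c(M) = -9 (c(M) = -3*3 = -9)
G(U) = (-3 + U**2)**2 (G(U) = (U**2 - 3)**2 = (-3 + U**2)**2)
L = -14 (L = -5 - 9 = -14)
N(Z, n) = 1/470 (N(Z, n) = 1/((-3 + 5**2)**2 - 14) = 1/((-3 + 25)**2 - 14) = 1/(22**2 - 14) = 1/(484 - 14) = 1/470)
(N(2, 10)*(-212))*92 = ((1/470)*(-212))*92 = -106/235*92 = -9752/235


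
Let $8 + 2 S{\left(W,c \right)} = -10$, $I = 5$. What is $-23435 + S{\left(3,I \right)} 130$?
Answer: $-24605$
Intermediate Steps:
$S{\left(W,c \right)} = -9$ ($S{\left(W,c \right)} = -4 + \frac{1}{2} \left(-10\right) = -4 - 5 = -9$)
$-23435 + S{\left(3,I \right)} 130 = -23435 - 1170 = -24605$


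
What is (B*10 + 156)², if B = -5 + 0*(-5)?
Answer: 11236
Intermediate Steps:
B = -5 (B = -5 + 0 = -5)
(B*10 + 156)² = (-5*10 + 156)² = (-50 + 156)² = 106² = 11236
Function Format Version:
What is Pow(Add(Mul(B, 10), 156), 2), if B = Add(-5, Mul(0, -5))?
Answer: 11236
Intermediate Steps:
B = -5 (B = Add(-5, 0) = -5)
Pow(Add(Mul(B, 10), 156), 2) = Pow(Add(Mul(-5, 10), 156), 2) = Pow(Add(-50, 156), 2) = Pow(106, 2) = 11236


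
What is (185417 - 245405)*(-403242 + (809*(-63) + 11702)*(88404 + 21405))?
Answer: 258671472976476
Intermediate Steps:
(185417 - 245405)*(-403242 + (809*(-63) + 11702)*(88404 + 21405)) = -59988*(-403242 + (-50967 + 11702)*109809) = -59988*(-403242 - 39265*109809) = -59988*(-403242 - 4311650385) = -59988*(-4312053627) = 258671472976476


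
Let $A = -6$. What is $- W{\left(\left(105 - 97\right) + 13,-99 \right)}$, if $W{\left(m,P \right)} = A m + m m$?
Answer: $-315$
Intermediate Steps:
$W{\left(m,P \right)} = m^{2} - 6 m$ ($W{\left(m,P \right)} = - 6 m + m m = - 6 m + m^{2} = m^{2} - 6 m$)
$- W{\left(\left(105 - 97\right) + 13,-99 \right)} = - \left(\left(105 - 97\right) + 13\right) \left(-6 + \left(\left(105 - 97\right) + 13\right)\right) = - \left(8 + 13\right) \left(-6 + \left(8 + 13\right)\right) = - 21 \left(-6 + 21\right) = - 21 \cdot 15 = \left(-1\right) 315 = -315$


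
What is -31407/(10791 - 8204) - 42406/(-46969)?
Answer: -105034697/9346831 ≈ -11.237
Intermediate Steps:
-31407/(10791 - 8204) - 42406/(-46969) = -31407/2587 - 42406*(-1/46969) = -31407*1/2587 + 3262/3613 = -31407/2587 + 3262/3613 = -105034697/9346831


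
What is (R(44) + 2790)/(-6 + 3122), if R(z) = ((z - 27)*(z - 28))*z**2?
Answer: 264691/1558 ≈ 169.89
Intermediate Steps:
R(z) = z**2*(-28 + z)*(-27 + z) (R(z) = ((-27 + z)*(-28 + z))*z**2 = ((-28 + z)*(-27 + z))*z**2 = z**2*(-28 + z)*(-27 + z))
(R(44) + 2790)/(-6 + 3122) = (44**2*(756 + 44**2 - 55*44) + 2790)/(-6 + 3122) = (1936*(756 + 1936 - 2420) + 2790)/3116 = (1936*272 + 2790)*(1/3116) = (526592 + 2790)*(1/3116) = 529382*(1/3116) = 264691/1558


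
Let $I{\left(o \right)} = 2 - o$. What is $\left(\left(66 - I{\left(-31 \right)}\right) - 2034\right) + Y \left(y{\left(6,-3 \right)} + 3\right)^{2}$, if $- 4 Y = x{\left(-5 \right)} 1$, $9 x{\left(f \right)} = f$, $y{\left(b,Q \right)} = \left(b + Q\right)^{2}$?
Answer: $-1981$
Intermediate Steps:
$y{\left(b,Q \right)} = \left(Q + b\right)^{2}$
$x{\left(f \right)} = \frac{f}{9}$
$Y = \frac{5}{36}$ ($Y = - \frac{\frac{1}{9} \left(-5\right) 1}{4} = - \frac{\left(- \frac{5}{9}\right) 1}{4} = \left(- \frac{1}{4}\right) \left(- \frac{5}{9}\right) = \frac{5}{36} \approx 0.13889$)
$\left(\left(66 - I{\left(-31 \right)}\right) - 2034\right) + Y \left(y{\left(6,-3 \right)} + 3\right)^{2} = \left(\left(66 - \left(2 - -31\right)\right) - 2034\right) + \frac{5 \left(\left(-3 + 6\right)^{2} + 3\right)^{2}}{36} = \left(\left(66 - \left(2 + 31\right)\right) - 2034\right) + \frac{5 \left(3^{2} + 3\right)^{2}}{36} = \left(\left(66 - 33\right) - 2034\right) + \frac{5 \left(9 + 3\right)^{2}}{36} = \left(\left(66 - 33\right) - 2034\right) + \frac{5 \cdot 12^{2}}{36} = \left(33 - 2034\right) + \frac{5}{36} \cdot 144 = -2001 + 20 = -1981$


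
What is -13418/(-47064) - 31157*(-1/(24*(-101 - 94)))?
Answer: -58482367/9177480 ≈ -6.3724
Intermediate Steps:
-13418/(-47064) - 31157*(-1/(24*(-101 - 94))) = -13418*(-1/47064) - 31157/((-24*(-195))) = 6709/23532 - 31157/4680 = -58482367/9177480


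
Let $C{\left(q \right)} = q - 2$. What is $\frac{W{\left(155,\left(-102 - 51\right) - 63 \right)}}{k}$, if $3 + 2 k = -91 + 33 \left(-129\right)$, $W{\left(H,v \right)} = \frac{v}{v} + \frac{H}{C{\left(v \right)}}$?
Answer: $- \frac{63}{474259} \approx -0.00013284$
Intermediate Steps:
$C{\left(q \right)} = -2 + q$ ($C{\left(q \right)} = q - 2 = -2 + q$)
$W{\left(H,v \right)} = 1 + \frac{H}{-2 + v}$ ($W{\left(H,v \right)} = \frac{v}{v} + \frac{H}{-2 + v} = 1 + \frac{H}{-2 + v}$)
$k = - \frac{4351}{2}$ ($k = - \frac{3}{2} + \frac{-91 + 33 \left(-129\right)}{2} = - \frac{3}{2} + \frac{-91 - 4257}{2} = - \frac{3}{2} + \frac{1}{2} \left(-4348\right) = - \frac{3}{2} - 2174 = - \frac{4351}{2} \approx -2175.5$)
$\frac{W{\left(155,\left(-102 - 51\right) - 63 \right)}}{k} = \frac{\frac{1}{-2 - 216} \left(-2 + 155 - 216\right)}{- \frac{4351}{2}} = \frac{-2 + 155 - 216}{-2 - 216} \left(- \frac{2}{4351}\right) = \frac{1}{-218} \left(-63\right) \left(- \frac{2}{4351}\right) = \left(- \frac{1}{218}\right) \left(-63\right) \left(- \frac{2}{4351}\right) = \frac{63}{218} \left(- \frac{2}{4351}\right) = - \frac{63}{474259}$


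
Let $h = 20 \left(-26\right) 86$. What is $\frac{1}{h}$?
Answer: $- \frac{1}{44720} \approx -2.2361 \cdot 10^{-5}$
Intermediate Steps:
$h = -44720$ ($h = \left(-520\right) 86 = -44720$)
$\frac{1}{h} = \frac{1}{-44720} = - \frac{1}{44720}$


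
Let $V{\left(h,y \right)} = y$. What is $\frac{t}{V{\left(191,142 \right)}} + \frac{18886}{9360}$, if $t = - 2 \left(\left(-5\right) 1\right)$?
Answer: $\frac{693853}{332280} \approx 2.0882$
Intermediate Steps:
$t = 10$ ($t = \left(-2\right) \left(-5\right) = 10$)
$\frac{t}{V{\left(191,142 \right)}} + \frac{18886}{9360} = \frac{10}{142} + \frac{18886}{9360} = 10 \cdot \frac{1}{142} + 18886 \cdot \frac{1}{9360} = \frac{5}{71} + \frac{9443}{4680} = \frac{693853}{332280}$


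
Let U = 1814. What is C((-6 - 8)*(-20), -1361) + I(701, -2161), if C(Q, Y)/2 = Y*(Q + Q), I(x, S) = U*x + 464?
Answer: -252242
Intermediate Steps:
I(x, S) = 464 + 1814*x (I(x, S) = 1814*x + 464 = 464 + 1814*x)
C(Q, Y) = 4*Q*Y (C(Q, Y) = 2*(Y*(Q + Q)) = 2*(Y*(2*Q)) = 2*(2*Q*Y) = 4*Q*Y)
C((-6 - 8)*(-20), -1361) + I(701, -2161) = 4*((-6 - 8)*(-20))*(-1361) + (464 + 1814*701) = 4*(-14*(-20))*(-1361) + (464 + 1271614) = 4*280*(-1361) + 1272078 = -1524320 + 1272078 = -252242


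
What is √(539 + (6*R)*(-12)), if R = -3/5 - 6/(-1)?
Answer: √3755/5 ≈ 12.256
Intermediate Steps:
R = 27/5 (R = -3*⅕ - 6*(-1) = -⅗ + 6 = 27/5 ≈ 5.4000)
√(539 + (6*R)*(-12)) = √(539 + (6*(27/5))*(-12)) = √(539 + (162/5)*(-12)) = √(539 - 1944/5) = √(751/5) = √3755/5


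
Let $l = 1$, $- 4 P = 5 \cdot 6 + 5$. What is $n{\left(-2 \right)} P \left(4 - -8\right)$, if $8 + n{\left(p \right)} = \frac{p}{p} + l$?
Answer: $630$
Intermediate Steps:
$P = - \frac{35}{4}$ ($P = - \frac{5 \cdot 6 + 5}{4} = - \frac{30 + 5}{4} = \left(- \frac{1}{4}\right) 35 = - \frac{35}{4} \approx -8.75$)
$n{\left(p \right)} = -6$ ($n{\left(p \right)} = -8 + \left(\frac{p}{p} + 1\right) = -8 + \left(1 + 1\right) = -8 + 2 = -6$)
$n{\left(-2 \right)} P \left(4 - -8\right) = \left(-6\right) \left(- \frac{35}{4}\right) \left(4 - -8\right) = \frac{105 \left(4 + 8\right)}{2} = \frac{105}{2} \cdot 12 = 630$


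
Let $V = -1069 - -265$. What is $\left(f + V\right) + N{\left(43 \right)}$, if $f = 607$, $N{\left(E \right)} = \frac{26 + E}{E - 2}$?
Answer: $- \frac{8008}{41} \approx -195.32$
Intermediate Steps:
$N{\left(E \right)} = \frac{26 + E}{-2 + E}$
$V = -804$ ($V = -1069 + 265 = -804$)
$\left(f + V\right) + N{\left(43 \right)} = \left(607 - 804\right) + \frac{26 + 43}{-2 + 43} = -197 + \frac{1}{41} \cdot 69 = -197 + \frac{69}{41} = - \frac{8008}{41}$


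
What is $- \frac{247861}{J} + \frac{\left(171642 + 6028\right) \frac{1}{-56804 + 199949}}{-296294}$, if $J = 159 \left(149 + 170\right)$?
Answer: $- \frac{350417958406550}{71707666927941} \approx -4.8868$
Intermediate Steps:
$J = 50721$ ($J = 159 \cdot 319 = 50721$)
$- \frac{247861}{J} + \frac{\left(171642 + 6028\right) \frac{1}{-56804 + 199949}}{-296294} = - \frac{247861}{50721} + \frac{\left(171642 + 6028\right) \frac{1}{-56804 + 199949}}{-296294} = \left(-247861\right) \frac{1}{50721} + \frac{177670}{143145} \left(- \frac{1}{296294}\right) = - \frac{247861}{50721} + 177670 \cdot \frac{1}{143145} \left(- \frac{1}{296294}\right) = - \frac{247861}{50721} + \frac{35534}{28629} \left(- \frac{1}{296294}\right) = - \frac{247861}{50721} - \frac{17767}{4241300463} = - \frac{350417958406550}{71707666927941}$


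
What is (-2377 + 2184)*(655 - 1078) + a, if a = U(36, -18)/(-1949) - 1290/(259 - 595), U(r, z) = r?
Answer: 8910824035/109144 ≈ 81643.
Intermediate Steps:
a = 417019/109144 (a = 36/(-1949) - 1290/(259 - 595) = 36*(-1/1949) - 1290/(-336) = -36/1949 - 1290*(-1/336) = -36/1949 + 215/56 = 417019/109144 ≈ 3.8208)
(-2377 + 2184)*(655 - 1078) + a = (-2377 + 2184)*(655 - 1078) + 417019/109144 = -193*(-423) + 417019/109144 = 81639 + 417019/109144 = 8910824035/109144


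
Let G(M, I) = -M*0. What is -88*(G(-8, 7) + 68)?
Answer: -5984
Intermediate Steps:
G(M, I) = 0
-88*(G(-8, 7) + 68) = -88*(0 + 68) = -88*68 = -5984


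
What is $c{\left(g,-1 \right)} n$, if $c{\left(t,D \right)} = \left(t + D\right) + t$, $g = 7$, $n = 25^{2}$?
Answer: $8125$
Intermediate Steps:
$n = 625$
$c{\left(t,D \right)} = D + 2 t$ ($c{\left(t,D \right)} = \left(D + t\right) + t = D + 2 t$)
$c{\left(g,-1 \right)} n = \left(-1 + 2 \cdot 7\right) 625 = \left(-1 + 14\right) 625 = 13 \cdot 625 = 8125$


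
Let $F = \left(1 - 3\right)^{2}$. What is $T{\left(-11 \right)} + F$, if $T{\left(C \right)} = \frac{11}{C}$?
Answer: $3$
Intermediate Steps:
$F = 4$ ($F = \left(-2\right)^{2} = 4$)
$T{\left(-11 \right)} + F = \frac{11}{-11} + 4 = 11 \left(- \frac{1}{11}\right) + 4 = -1 + 4 = 3$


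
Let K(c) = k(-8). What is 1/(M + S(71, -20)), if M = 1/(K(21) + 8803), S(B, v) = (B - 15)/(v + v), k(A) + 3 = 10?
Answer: -8810/12333 ≈ -0.71434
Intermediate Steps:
k(A) = 7 (k(A) = -3 + 10 = 7)
K(c) = 7
S(B, v) = (-15 + B)/(2*v) (S(B, v) = (-15 + B)/((2*v)) = (-15 + B)*(1/(2*v)) = (-15 + B)/(2*v))
M = 1/8810 (M = 1/(7 + 8803) = 1/8810 ≈ 0.00011351)
1/(M + S(71, -20)) = 1/(1/8810 + (½)*(-15 + 71)/(-20)) = 1/(1/8810 + (½)*(-1/20)*56) = 1/(1/8810 - 7/5) = 1/(-12333/8810) = -8810/12333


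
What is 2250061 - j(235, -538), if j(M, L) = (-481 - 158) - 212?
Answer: 2250912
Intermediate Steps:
j(M, L) = -851 (j(M, L) = -639 - 212 = -851)
2250061 - j(235, -538) = 2250061 - 1*(-851) = 2250061 + 851 = 2250912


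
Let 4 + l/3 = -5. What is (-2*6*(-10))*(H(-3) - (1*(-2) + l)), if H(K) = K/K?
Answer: 3600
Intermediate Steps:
H(K) = 1
l = -27 (l = -12 + 3*(-5) = -12 - 15 = -27)
(-2*6*(-10))*(H(-3) - (1*(-2) + l)) = (-2*6*(-10))*(1 - (1*(-2) - 27)) = (-12*(-10))*(1 - (-2 - 27)) = 120*(1 - 1*(-29)) = 120*(1 + 29) = 120*30 = 3600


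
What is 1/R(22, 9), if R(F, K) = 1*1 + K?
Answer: ⅒ ≈ 0.10000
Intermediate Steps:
R(F, K) = 1 + K
1/R(22, 9) = 1/(1 + 9) = 1/10 = ⅒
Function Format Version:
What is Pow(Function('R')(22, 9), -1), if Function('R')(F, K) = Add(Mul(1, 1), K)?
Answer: Rational(1, 10) ≈ 0.10000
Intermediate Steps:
Function('R')(F, K) = Add(1, K)
Pow(Function('R')(22, 9), -1) = Pow(Add(1, 9), -1) = Pow(10, -1) = Rational(1, 10)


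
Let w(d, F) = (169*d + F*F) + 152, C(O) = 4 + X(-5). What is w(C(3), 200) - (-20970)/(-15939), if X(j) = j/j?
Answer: 72603357/1771 ≈ 40996.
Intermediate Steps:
X(j) = 1
C(O) = 5 (C(O) = 4 + 1 = 5)
w(d, F) = 152 + F**2 + 169*d (w(d, F) = (169*d + F**2) + 152 = (F**2 + 169*d) + 152 = 152 + F**2 + 169*d)
w(C(3), 200) - (-20970)/(-15939) = (152 + 200**2 + 169*5) - (-20970)/(-15939) = (152 + 40000 + 845) - (-20970)*(-1)/15939 = 40997 - 1*2330/1771 = 40997 - 2330/1771 = 72603357/1771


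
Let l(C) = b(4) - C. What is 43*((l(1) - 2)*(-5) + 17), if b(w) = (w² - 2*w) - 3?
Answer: 301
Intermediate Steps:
b(w) = -3 + w² - 2*w
l(C) = 5 - C (l(C) = (-3 + 4² - 2*4) - C = (-3 + 16 - 8) - C = 5 - C)
43*((l(1) - 2)*(-5) + 17) = 43*(((5 - 1*1) - 2)*(-5) + 17) = 43*(((5 - 1) - 2)*(-5) + 17) = 43*((4 - 2)*(-5) + 17) = 43*(2*(-5) + 17) = 43*(-10 + 17) = 43*7 = 301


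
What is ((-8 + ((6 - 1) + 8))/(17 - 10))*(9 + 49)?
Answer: 290/7 ≈ 41.429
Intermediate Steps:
((-8 + ((6 - 1) + 8))/(17 - 10))*(9 + 49) = ((-8 + (5 + 8))/7)*58 = ((-8 + 13)*(1/7))*58 = (5*(1/7))*58 = (5/7)*58 = 290/7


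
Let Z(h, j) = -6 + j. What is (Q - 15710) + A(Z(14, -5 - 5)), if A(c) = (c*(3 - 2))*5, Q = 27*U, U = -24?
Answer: -16438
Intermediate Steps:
Q = -648 (Q = 27*(-24) = -648)
A(c) = 5*c (A(c) = (c*1)*5 = c*5 = 5*c)
(Q - 15710) + A(Z(14, -5 - 5)) = (-648 - 15710) + 5*(-6 + (-5 - 5)) = -16358 + 5*(-6 - 10) = -16358 + 5*(-16) = -16358 - 80 = -16438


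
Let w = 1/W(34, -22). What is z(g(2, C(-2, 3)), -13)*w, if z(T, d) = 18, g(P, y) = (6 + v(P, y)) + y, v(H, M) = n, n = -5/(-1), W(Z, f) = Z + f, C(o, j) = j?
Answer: 3/2 ≈ 1.5000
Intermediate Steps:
w = 1/12 (w = 1/(34 - 22) = 1/12 ≈ 0.083333)
n = 5 (n = -5*(-1) = 5)
v(H, M) = 5
g(P, y) = 11 + y (g(P, y) = (6 + 5) + y = 11 + y)
z(g(2, C(-2, 3)), -13)*w = 18*(1/12) = 3/2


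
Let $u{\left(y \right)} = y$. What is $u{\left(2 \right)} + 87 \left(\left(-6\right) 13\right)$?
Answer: $-6784$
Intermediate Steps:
$u{\left(2 \right)} + 87 \left(\left(-6\right) 13\right) = 2 + 87 \left(\left(-6\right) 13\right) = 2 + 87 \left(-78\right) = 2 - 6786 = -6784$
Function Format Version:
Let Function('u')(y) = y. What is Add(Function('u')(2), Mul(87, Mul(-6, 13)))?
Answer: -6784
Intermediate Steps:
Add(Function('u')(2), Mul(87, Mul(-6, 13))) = Add(2, Mul(87, Mul(-6, 13))) = Add(2, Mul(87, -78)) = Add(2, -6786) = -6784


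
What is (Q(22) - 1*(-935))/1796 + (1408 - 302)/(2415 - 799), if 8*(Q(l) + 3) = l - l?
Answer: 436561/362792 ≈ 1.2033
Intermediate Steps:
Q(l) = -3 (Q(l) = -3 + (l - l)/8 = -3 + (1/8)*0 = -3 + 0 = -3)
(Q(22) - 1*(-935))/1796 + (1408 - 302)/(2415 - 799) = (-3 - 1*(-935))/1796 + (1408 - 302)/(2415 - 799) = (-3 + 935)*(1/1796) + 1106/1616 = 932*(1/1796) + 1106*(1/1616) = 233/449 + 553/808 = 436561/362792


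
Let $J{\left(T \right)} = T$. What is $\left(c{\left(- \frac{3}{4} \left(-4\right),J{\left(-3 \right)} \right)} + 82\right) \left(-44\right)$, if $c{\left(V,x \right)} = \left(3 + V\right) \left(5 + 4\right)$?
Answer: $-5984$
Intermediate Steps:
$c{\left(V,x \right)} = 27 + 9 V$ ($c{\left(V,x \right)} = \left(3 + V\right) 9 = 27 + 9 V$)
$\left(c{\left(- \frac{3}{4} \left(-4\right),J{\left(-3 \right)} \right)} + 82\right) \left(-44\right) = \left(\left(27 + 9 - \frac{3}{4} \left(-4\right)\right) + 82\right) \left(-44\right) = \left(\left(27 + 9 \left(-3\right) \frac{1}{4} \left(-4\right)\right) + 82\right) \left(-44\right) = \left(\left(27 + 9 \left(\left(- \frac{3}{4}\right) \left(-4\right)\right)\right) + 82\right) \left(-44\right) = \left(\left(27 + 9 \cdot 3\right) + 82\right) \left(-44\right) = \left(\left(27 + 27\right) + 82\right) \left(-44\right) = \left(54 + 82\right) \left(-44\right) = 136 \left(-44\right) = -5984$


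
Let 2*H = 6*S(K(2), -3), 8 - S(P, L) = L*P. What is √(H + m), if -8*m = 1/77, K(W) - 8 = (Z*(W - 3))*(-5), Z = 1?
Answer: √13375670/308 ≈ 11.874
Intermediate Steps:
K(W) = 23 - 5*W (K(W) = 8 + (1*(W - 3))*(-5) = 8 + (1*(-3 + W))*(-5) = 8 + (-3 + W)*(-5) = 8 + (15 - 5*W) = 23 - 5*W)
S(P, L) = 8 - L*P
m = -1/616 (m = -⅛/77 = -⅛*1/77 = -1/616 ≈ -0.0016234)
H = 141 (H = (6*(8 - 1*(-3)*(23 - 5*2)))/2 = (6*(8 - 1*(-3)*(23 - 10)))/2 = (6*(8 - 1*(-3)*13))/2 = (6*(8 + 39))/2 = (6*47)/2 = (½)*282 = 141)
√(H + m) = √(141 - 1/616) = √(86855/616) = √13375670/308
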